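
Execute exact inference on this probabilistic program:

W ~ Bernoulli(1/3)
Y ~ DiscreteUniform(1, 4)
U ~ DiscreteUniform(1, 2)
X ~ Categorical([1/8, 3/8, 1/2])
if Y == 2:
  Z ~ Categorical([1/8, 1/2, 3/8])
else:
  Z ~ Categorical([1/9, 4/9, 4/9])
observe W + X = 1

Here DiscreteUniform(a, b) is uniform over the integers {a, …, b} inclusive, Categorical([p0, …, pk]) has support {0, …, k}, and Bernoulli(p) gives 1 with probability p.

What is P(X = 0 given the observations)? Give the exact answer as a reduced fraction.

Enumerate traces; 48 have nonzero weight after conditioning:
  (W=0, Y=1, U=1, X=1, Z=0) weight 1/288
  (W=0, Y=1, U=1, X=1, Z=1) weight 1/72
  (W=0, Y=1, U=1, X=1, Z=2) weight 1/72
  (W=0, Y=1, U=2, X=1, Z=0) weight 1/288
  (W=0, Y=1, U=2, X=1, Z=1) weight 1/72
  (W=0, Y=1, U=2, X=1, Z=2) weight 1/72
  (W=0, Y=2, U=1, X=1, Z=0) weight 1/256
  (W=0, Y=2, U=1, X=1, Z=1) weight 1/64
  (W=1, Y=1, U=1, X=0, Z=0) weight 1/1728
  … 39 more
Group by X:
  weight(X=0) = 1/24
  weight(X=1) = 1/4
Total weight = 1/24 + 1/4 = 7/24
P(X=0 | obs) = 1/24 / 7/24 = 1/7
P(X=1 | obs) = 1/4 / 7/24 = 6/7

P(X = 0 | obs) = 1/7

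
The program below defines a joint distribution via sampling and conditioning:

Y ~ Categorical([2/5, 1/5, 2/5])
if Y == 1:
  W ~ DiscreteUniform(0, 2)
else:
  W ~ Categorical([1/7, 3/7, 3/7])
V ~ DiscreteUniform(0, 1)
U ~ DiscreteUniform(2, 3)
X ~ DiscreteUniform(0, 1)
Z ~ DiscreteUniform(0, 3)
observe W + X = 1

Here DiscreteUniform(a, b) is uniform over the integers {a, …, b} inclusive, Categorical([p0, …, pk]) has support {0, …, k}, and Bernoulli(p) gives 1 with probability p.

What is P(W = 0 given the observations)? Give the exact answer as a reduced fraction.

P(W = 0 | obs) = 19/62

Enumerate traces; 96 have nonzero weight after conditioning:
  (Y=0, W=0, V=0, U=2, X=1, Z=0) weight 1/560
  (Y=0, W=0, V=0, U=2, X=1, Z=1) weight 1/560
  (Y=0, W=0, V=0, U=2, X=1, Z=2) weight 1/560
  (Y=0, W=0, V=0, U=2, X=1, Z=3) weight 1/560
  (Y=0, W=0, V=0, U=3, X=1, Z=0) weight 1/560
  (Y=0, W=0, V=0, U=3, X=1, Z=1) weight 1/560
  (Y=0, W=0, V=0, U=3, X=1, Z=2) weight 1/560
  (Y=0, W=0, V=0, U=3, X=1, Z=3) weight 1/560
  (Y=0, W=1, V=0, U=2, X=0, Z=0) weight 3/560
  … 87 more
Group by W:
  weight(W=0) = 19/210
  weight(W=1) = 43/210
Total weight = 19/210 + 43/210 = 31/105
P(W=0 | obs) = 19/210 / 31/105 = 19/62
P(W=1 | obs) = 43/210 / 31/105 = 43/62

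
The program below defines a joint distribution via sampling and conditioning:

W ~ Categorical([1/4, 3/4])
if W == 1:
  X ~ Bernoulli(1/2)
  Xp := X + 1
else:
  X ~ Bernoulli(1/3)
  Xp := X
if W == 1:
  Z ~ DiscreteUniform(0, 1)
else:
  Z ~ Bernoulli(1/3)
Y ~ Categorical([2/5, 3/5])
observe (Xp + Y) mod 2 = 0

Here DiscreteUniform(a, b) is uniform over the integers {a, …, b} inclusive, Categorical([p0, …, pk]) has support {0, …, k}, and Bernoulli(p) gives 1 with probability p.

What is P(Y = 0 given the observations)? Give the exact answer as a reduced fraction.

P(Y = 0 | obs) = 26/59

Enumerate traces; 8 have nonzero weight after conditioning:
  (W=0, X=0, Z=0, Y=0) weight 2/45
  (W=0, X=0, Z=1, Y=0) weight 1/45
  (W=0, X=1, Z=0, Y=1) weight 1/30
  (W=0, X=1, Z=1, Y=1) weight 1/60
  (W=1, X=0, Z=0, Y=1) weight 9/80
  (W=1, X=0, Z=1, Y=1) weight 9/80
  (W=1, X=1, Z=0, Y=0) weight 3/40
  (W=1, X=1, Z=1, Y=0) weight 3/40
Group by Y:
  weight(Y=0) = 13/60
  weight(Y=1) = 11/40
Total weight = 13/60 + 11/40 = 59/120
P(Y=0 | obs) = 13/60 / 59/120 = 26/59
P(Y=1 | obs) = 11/40 / 59/120 = 33/59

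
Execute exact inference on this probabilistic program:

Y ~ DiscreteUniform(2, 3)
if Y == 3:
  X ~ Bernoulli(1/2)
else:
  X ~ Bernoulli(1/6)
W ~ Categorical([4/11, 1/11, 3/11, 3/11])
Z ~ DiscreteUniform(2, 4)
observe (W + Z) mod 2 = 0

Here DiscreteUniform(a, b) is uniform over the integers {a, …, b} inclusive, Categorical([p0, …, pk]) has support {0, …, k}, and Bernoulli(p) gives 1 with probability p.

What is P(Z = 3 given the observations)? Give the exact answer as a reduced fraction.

Enumerate traces; 24 have nonzero weight after conditioning:
  (Y=2, X=0, W=0, Z=2) weight 5/99
  (Y=2, X=0, W=0, Z=4) weight 5/99
  (Y=2, X=0, W=1, Z=3) weight 5/396
  (Y=2, X=0, W=2, Z=2) weight 5/132
  (Y=2, X=0, W=2, Z=4) weight 5/132
  (Y=2, X=0, W=3, Z=3) weight 5/132
  (Y=2, X=1, W=0, Z=2) weight 1/99
  (Y=2, X=1, W=0, Z=4) weight 1/99
  … 16 more
Group by Z:
  weight(Z=2) = 7/33
  weight(Z=3) = 4/33
  weight(Z=4) = 7/33
Total weight = 7/33 + 4/33 + 7/33 = 6/11
P(Z=2 | obs) = 7/33 / 6/11 = 7/18
P(Z=3 | obs) = 4/33 / 6/11 = 2/9
P(Z=4 | obs) = 7/33 / 6/11 = 7/18

P(Z = 3 | obs) = 2/9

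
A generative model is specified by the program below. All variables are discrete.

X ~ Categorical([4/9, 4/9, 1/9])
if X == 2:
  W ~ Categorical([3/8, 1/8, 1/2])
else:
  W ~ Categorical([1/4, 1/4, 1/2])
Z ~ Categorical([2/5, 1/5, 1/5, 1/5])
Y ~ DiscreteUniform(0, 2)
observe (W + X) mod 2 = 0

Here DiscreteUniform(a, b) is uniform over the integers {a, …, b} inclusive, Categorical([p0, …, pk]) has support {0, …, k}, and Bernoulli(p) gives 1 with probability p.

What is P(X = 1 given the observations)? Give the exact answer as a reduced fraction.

Enumerate traces; 60 have nonzero weight after conditioning:
  (X=0, W=0, Z=0, Y=0) weight 2/135
  (X=0, W=0, Z=0, Y=1) weight 2/135
  (X=0, W=0, Z=0, Y=2) weight 2/135
  (X=0, W=0, Z=1, Y=0) weight 1/135
  (X=0, W=0, Z=1, Y=1) weight 1/135
  (X=0, W=0, Z=1, Y=2) weight 1/135
  (X=0, W=0, Z=2, Y=0) weight 1/135
  (X=0, W=0, Z=2, Y=1) weight 1/135
  (X=1, W=1, Z=0, Y=0) weight 2/135
  (X=2, W=0, Z=0, Y=0) weight 1/180
  … 50 more
Group by X:
  weight(X=0) = 1/3
  weight(X=1) = 1/9
  weight(X=2) = 7/72
Total weight = 1/3 + 1/9 + 7/72 = 13/24
P(X=0 | obs) = 1/3 / 13/24 = 8/13
P(X=1 | obs) = 1/9 / 13/24 = 8/39
P(X=2 | obs) = 7/72 / 13/24 = 7/39

P(X = 1 | obs) = 8/39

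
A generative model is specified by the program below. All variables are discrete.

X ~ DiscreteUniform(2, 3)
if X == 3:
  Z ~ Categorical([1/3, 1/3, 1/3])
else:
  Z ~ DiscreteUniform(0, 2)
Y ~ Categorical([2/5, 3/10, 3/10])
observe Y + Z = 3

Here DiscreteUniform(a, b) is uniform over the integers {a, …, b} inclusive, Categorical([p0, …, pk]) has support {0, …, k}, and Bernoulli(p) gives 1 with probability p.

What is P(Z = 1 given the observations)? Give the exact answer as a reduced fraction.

P(Z = 1 | obs) = 1/2

Enumerate traces; 4 have nonzero weight after conditioning:
  (X=2, Z=1, Y=2) weight 1/20
  (X=2, Z=2, Y=1) weight 1/20
  (X=3, Z=1, Y=2) weight 1/20
  (X=3, Z=2, Y=1) weight 1/20
Group by Z:
  weight(Z=1) = 1/10
  weight(Z=2) = 1/10
Total weight = 1/10 + 1/10 = 1/5
P(Z=1 | obs) = 1/10 / 1/5 = 1/2
P(Z=2 | obs) = 1/10 / 1/5 = 1/2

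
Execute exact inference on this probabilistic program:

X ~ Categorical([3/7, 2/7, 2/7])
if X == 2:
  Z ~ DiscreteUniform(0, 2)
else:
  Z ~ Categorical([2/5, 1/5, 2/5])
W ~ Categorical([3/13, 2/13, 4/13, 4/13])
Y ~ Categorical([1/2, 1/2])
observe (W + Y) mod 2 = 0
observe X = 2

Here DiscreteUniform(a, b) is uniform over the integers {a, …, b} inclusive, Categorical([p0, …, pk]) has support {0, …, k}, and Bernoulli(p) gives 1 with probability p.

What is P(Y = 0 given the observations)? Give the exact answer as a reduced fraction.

P(Y = 0 | obs) = 7/13

Enumerate traces; 12 have nonzero weight after conditioning:
  (X=2, Z=0, W=0, Y=0) weight 1/91
  (X=2, Z=0, W=1, Y=1) weight 2/273
  (X=2, Z=0, W=2, Y=0) weight 4/273
  (X=2, Z=0, W=3, Y=1) weight 4/273
  (X=2, Z=1, W=0, Y=0) weight 1/91
  (X=2, Z=1, W=1, Y=1) weight 2/273
  (X=2, Z=1, W=2, Y=0) weight 4/273
  (X=2, Z=1, W=3, Y=1) weight 4/273
  … 4 more
Group by Y:
  weight(Y=0) = 1/13
  weight(Y=1) = 6/91
Total weight = 1/13 + 6/91 = 1/7
P(Y=0 | obs) = 1/13 / 1/7 = 7/13
P(Y=1 | obs) = 6/91 / 1/7 = 6/13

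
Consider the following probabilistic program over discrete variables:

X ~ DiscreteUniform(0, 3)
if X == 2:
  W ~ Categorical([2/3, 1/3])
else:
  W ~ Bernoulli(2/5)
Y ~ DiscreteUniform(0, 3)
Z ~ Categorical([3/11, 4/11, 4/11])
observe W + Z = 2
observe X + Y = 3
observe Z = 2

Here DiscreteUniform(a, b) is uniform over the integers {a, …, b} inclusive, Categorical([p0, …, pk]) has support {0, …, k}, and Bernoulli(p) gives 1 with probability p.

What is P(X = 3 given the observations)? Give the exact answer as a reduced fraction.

Enumerate traces; 4 have nonzero weight after conditioning:
  (X=0, W=0, Y=3, Z=2) weight 3/220
  (X=1, W=0, Y=2, Z=2) weight 3/220
  (X=2, W=0, Y=1, Z=2) weight 1/66
  (X=3, W=0, Y=0, Z=2) weight 3/220
Group by X:
  weight(X=0) = 3/220
  weight(X=1) = 3/220
  weight(X=2) = 1/66
  weight(X=3) = 3/220
Total weight = 3/220 + 3/220 + 1/66 + 3/220 = 37/660
P(X=0 | obs) = 3/220 / 37/660 = 9/37
P(X=1 | obs) = 3/220 / 37/660 = 9/37
P(X=2 | obs) = 1/66 / 37/660 = 10/37
P(X=3 | obs) = 3/220 / 37/660 = 9/37

P(X = 3 | obs) = 9/37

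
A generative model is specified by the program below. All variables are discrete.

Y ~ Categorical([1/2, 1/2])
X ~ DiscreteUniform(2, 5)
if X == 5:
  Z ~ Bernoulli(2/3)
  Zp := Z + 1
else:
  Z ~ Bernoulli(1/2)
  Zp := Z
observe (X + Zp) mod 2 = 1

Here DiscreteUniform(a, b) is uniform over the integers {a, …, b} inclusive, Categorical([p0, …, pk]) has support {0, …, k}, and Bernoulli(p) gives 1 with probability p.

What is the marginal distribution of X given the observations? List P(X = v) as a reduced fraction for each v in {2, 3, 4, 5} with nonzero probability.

Enumerate traces; 8 have nonzero weight after conditioning:
  (Y=0, X=2, Z=1) weight 1/16
  (Y=0, X=3, Z=0) weight 1/16
  (Y=0, X=4, Z=1) weight 1/16
  (Y=0, X=5, Z=1) weight 1/12
  (Y=1, X=2, Z=1) weight 1/16
  (Y=1, X=3, Z=0) weight 1/16
  (Y=1, X=4, Z=1) weight 1/16
  (Y=1, X=5, Z=1) weight 1/12
Group by X:
  weight(X=2) = 1/8
  weight(X=3) = 1/8
  weight(X=4) = 1/8
  weight(X=5) = 1/6
Total weight = 1/8 + 1/8 + 1/8 + 1/6 = 13/24
P(X=2 | obs) = 1/8 / 13/24 = 3/13
P(X=3 | obs) = 1/8 / 13/24 = 3/13
P(X=4 | obs) = 1/8 / 13/24 = 3/13
P(X=5 | obs) = 1/6 / 13/24 = 4/13

P(X=2) = 3/13, P(X=3) = 3/13, P(X=4) = 3/13, P(X=5) = 4/13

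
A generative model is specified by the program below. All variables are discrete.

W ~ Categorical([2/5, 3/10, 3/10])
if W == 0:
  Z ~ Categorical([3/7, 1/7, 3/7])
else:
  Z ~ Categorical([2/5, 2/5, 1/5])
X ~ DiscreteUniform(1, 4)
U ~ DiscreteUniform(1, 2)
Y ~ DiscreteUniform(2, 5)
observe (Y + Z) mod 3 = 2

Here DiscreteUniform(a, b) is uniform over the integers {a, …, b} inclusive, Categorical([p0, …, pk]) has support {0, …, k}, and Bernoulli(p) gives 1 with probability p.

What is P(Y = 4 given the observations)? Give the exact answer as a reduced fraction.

Enumerate traces; 96 have nonzero weight after conditioning:
  (W=0, Z=0, X=1, U=1, Y=2) weight 3/560
  (W=0, Z=0, X=1, U=1, Y=5) weight 3/560
  (W=0, Z=0, X=1, U=2, Y=2) weight 3/560
  (W=0, Z=0, X=1, U=2, Y=5) weight 3/560
  (W=0, Z=0, X=2, U=1, Y=2) weight 3/560
  (W=0, Z=0, X=2, U=1, Y=5) weight 3/560
  (W=0, Z=0, X=2, U=2, Y=2) weight 3/560
  (W=0, Z=0, X=2, U=2, Y=5) weight 3/560
  (W=0, Z=1, X=1, U=1, Y=4) weight 1/560
  (W=0, Z=2, X=1, U=1, Y=3) weight 3/560
  … 86 more
Group by Y:
  weight(Y=2) = 18/175
  weight(Y=3) = 51/700
  weight(Y=4) = 13/175
  weight(Y=5) = 18/175
Total weight = 18/175 + 51/700 + 13/175 + 18/175 = 247/700
P(Y=2 | obs) = 18/175 / 247/700 = 72/247
P(Y=3 | obs) = 51/700 / 247/700 = 51/247
P(Y=4 | obs) = 13/175 / 247/700 = 4/19
P(Y=5 | obs) = 18/175 / 247/700 = 72/247

P(Y = 4 | obs) = 4/19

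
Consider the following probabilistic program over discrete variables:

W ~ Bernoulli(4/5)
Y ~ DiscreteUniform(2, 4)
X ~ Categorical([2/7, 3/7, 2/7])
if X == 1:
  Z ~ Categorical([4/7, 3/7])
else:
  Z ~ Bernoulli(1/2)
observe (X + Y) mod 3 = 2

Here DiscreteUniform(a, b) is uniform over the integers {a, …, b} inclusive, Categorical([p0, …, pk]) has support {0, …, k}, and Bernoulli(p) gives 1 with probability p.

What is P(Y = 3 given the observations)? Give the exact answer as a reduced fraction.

P(Y = 3 | obs) = 2/7

Enumerate traces; 12 have nonzero weight after conditioning:
  (W=0, Y=2, X=0, Z=0) weight 1/105
  (W=0, Y=2, X=0, Z=1) weight 1/105
  (W=0, Y=3, X=2, Z=0) weight 1/105
  (W=0, Y=3, X=2, Z=1) weight 1/105
  (W=0, Y=4, X=1, Z=0) weight 4/245
  (W=0, Y=4, X=1, Z=1) weight 3/245
  (W=1, Y=2, X=0, Z=0) weight 4/105
  (W=1, Y=2, X=0, Z=1) weight 4/105
  … 4 more
Group by Y:
  weight(Y=2) = 2/21
  weight(Y=3) = 2/21
  weight(Y=4) = 1/7
Total weight = 2/21 + 2/21 + 1/7 = 1/3
P(Y=2 | obs) = 2/21 / 1/3 = 2/7
P(Y=3 | obs) = 2/21 / 1/3 = 2/7
P(Y=4 | obs) = 1/7 / 1/3 = 3/7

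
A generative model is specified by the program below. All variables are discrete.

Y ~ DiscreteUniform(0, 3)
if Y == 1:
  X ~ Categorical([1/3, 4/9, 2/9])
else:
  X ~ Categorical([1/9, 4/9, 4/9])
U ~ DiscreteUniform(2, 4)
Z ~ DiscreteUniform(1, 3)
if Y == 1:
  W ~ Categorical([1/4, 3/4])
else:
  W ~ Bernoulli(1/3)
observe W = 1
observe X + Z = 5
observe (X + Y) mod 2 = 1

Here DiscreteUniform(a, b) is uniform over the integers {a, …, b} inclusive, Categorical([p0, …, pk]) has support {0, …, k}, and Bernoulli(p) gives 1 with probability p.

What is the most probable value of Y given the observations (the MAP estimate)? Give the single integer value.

argmax_v P(Y = v | obs) = 1

Enumerate traces; 6 have nonzero weight after conditioning:
  (Y=1, X=2, U=2, Z=3, W=1) weight 1/216
  (Y=1, X=2, U=3, Z=3, W=1) weight 1/216
  (Y=1, X=2, U=4, Z=3, W=1) weight 1/216
  (Y=3, X=2, U=2, Z=3, W=1) weight 1/243
  (Y=3, X=2, U=3, Z=3, W=1) weight 1/243
  (Y=3, X=2, U=4, Z=3, W=1) weight 1/243
Group by Y:
  weight(Y=1) = 1/72
  weight(Y=3) = 1/81
Total weight = 1/72 + 1/81 = 17/648
P(Y=1 | obs) = 1/72 / 17/648 = 9/17
P(Y=3 | obs) = 1/81 / 17/648 = 8/17
argmax = 1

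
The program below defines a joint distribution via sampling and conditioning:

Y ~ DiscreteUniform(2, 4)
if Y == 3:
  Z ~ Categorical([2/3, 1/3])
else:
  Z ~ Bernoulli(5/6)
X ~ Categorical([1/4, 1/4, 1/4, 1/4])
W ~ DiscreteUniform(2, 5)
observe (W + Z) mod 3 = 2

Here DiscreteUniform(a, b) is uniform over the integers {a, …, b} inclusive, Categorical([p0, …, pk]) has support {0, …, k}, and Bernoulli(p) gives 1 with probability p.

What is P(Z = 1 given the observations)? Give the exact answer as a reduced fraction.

Enumerate traces; 36 have nonzero weight after conditioning:
  (Y=2, Z=0, X=0, W=2) weight 1/288
  (Y=2, Z=0, X=0, W=5) weight 1/288
  (Y=2, Z=0, X=1, W=2) weight 1/288
  (Y=2, Z=0, X=1, W=5) weight 1/288
  (Y=2, Z=0, X=2, W=2) weight 1/288
  (Y=2, Z=0, X=2, W=5) weight 1/288
  (Y=2, Z=0, X=3, W=2) weight 1/288
  (Y=2, Z=0, X=3, W=5) weight 1/288
  (Y=2, Z=1, X=0, W=4) weight 5/288
  … 27 more
Group by Z:
  weight(Z=0) = 1/6
  weight(Z=1) = 1/6
Total weight = 1/6 + 1/6 = 1/3
P(Z=0 | obs) = 1/6 / 1/3 = 1/2
P(Z=1 | obs) = 1/6 / 1/3 = 1/2

P(Z = 1 | obs) = 1/2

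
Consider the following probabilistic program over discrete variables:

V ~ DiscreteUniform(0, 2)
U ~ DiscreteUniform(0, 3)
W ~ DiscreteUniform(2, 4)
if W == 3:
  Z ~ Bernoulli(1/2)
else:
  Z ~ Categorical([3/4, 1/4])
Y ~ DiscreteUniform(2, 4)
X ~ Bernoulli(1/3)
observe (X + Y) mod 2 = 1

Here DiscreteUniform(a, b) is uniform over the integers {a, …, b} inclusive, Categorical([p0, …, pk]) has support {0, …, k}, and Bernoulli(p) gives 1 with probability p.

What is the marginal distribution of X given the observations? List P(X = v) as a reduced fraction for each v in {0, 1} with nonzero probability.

Enumerate traces; 216 have nonzero weight after conditioning:
  (V=0, U=0, W=2, Z=0, Y=2, X=1) weight 1/432
  (V=0, U=0, W=2, Z=0, Y=3, X=0) weight 1/216
  (V=0, U=0, W=2, Z=0, Y=4, X=1) weight 1/432
  (V=0, U=0, W=2, Z=1, Y=2, X=1) weight 1/1296
  (V=0, U=0, W=2, Z=1, Y=3, X=0) weight 1/648
  (V=0, U=0, W=2, Z=1, Y=4, X=1) weight 1/1296
  (V=0, U=0, W=3, Z=0, Y=2, X=1) weight 1/648
  (V=0, U=0, W=3, Z=0, Y=3, X=0) weight 1/324
  … 208 more
Group by X:
  weight(X=0) = 2/9
  weight(X=1) = 2/9
Total weight = 2/9 + 2/9 = 4/9
P(X=0 | obs) = 2/9 / 4/9 = 1/2
P(X=1 | obs) = 2/9 / 4/9 = 1/2

P(X=0) = 1/2, P(X=1) = 1/2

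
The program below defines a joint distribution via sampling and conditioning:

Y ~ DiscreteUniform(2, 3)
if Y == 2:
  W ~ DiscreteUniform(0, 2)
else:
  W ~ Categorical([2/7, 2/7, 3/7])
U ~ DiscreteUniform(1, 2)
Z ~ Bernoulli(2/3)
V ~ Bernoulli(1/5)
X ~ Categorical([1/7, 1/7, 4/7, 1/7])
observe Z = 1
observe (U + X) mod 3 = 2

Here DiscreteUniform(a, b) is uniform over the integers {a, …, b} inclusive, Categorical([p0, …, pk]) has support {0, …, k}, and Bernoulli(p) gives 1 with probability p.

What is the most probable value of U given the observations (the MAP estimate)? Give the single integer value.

Enumerate traces; 36 have nonzero weight after conditioning:
  (Y=2, W=0, U=1, Z=1, V=0, X=1) weight 2/315
  (Y=2, W=0, U=1, Z=1, V=1, X=1) weight 1/630
  (Y=2, W=0, U=2, Z=1, V=0, X=0) weight 2/315
  (Y=2, W=0, U=2, Z=1, V=0, X=3) weight 2/315
  (Y=2, W=0, U=2, Z=1, V=1, X=0) weight 1/630
  (Y=2, W=0, U=2, Z=1, V=1, X=3) weight 1/630
  (Y=2, W=1, U=1, Z=1, V=0, X=1) weight 2/315
  (Y=2, W=1, U=1, Z=1, V=1, X=1) weight 1/630
  … 28 more
Group by U:
  weight(U=1) = 1/21
  weight(U=2) = 2/21
Total weight = 1/21 + 2/21 = 1/7
P(U=1 | obs) = 1/21 / 1/7 = 1/3
P(U=2 | obs) = 2/21 / 1/7 = 2/3
argmax = 2

argmax_v P(U = v | obs) = 2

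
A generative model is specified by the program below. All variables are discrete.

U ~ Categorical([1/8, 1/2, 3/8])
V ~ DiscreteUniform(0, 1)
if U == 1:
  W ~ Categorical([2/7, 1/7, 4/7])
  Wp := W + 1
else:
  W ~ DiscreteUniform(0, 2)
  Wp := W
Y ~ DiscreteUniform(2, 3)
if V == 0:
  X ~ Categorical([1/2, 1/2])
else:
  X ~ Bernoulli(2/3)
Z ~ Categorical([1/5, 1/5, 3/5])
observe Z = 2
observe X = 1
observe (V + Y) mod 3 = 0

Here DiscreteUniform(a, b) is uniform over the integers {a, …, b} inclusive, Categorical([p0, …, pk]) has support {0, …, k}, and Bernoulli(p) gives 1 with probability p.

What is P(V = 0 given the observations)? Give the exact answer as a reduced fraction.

P(V = 0 | obs) = 3/7

Enumerate traces; 18 have nonzero weight after conditioning:
  (U=0, V=0, W=0, Y=3, X=1, Z=2) weight 1/320
  (U=0, V=0, W=1, Y=3, X=1, Z=2) weight 1/320
  (U=0, V=0, W=2, Y=3, X=1, Z=2) weight 1/320
  (U=0, V=1, W=0, Y=2, X=1, Z=2) weight 1/240
  (U=0, V=1, W=1, Y=2, X=1, Z=2) weight 1/240
  (U=0, V=1, W=2, Y=2, X=1, Z=2) weight 1/240
  (U=1, V=0, W=0, Y=3, X=1, Z=2) weight 3/280
  (U=1, V=0, W=1, Y=3, X=1, Z=2) weight 3/560
  … 10 more
Group by V:
  weight(V=0) = 3/40
  weight(V=1) = 1/10
Total weight = 3/40 + 1/10 = 7/40
P(V=0 | obs) = 3/40 / 7/40 = 3/7
P(V=1 | obs) = 1/10 / 7/40 = 4/7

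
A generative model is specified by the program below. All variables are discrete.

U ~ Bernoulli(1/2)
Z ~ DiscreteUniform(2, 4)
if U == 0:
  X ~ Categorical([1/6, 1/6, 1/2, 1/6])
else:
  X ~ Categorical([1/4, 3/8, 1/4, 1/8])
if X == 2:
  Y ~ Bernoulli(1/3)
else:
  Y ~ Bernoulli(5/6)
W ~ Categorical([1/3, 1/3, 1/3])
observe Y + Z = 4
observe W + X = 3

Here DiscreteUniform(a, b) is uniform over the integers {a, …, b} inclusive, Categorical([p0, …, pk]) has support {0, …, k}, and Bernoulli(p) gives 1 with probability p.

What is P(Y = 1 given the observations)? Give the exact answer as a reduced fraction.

P(Y = 1 | obs) = 34/57

Enumerate traces; 12 have nonzero weight after conditioning:
  (U=0, Z=3, X=1, Y=1, W=2) weight 5/648
  (U=0, Z=3, X=2, Y=1, W=1) weight 1/108
  (U=0, Z=3, X=3, Y=1, W=0) weight 5/648
  (U=0, Z=4, X=1, Y=0, W=2) weight 1/648
  (U=0, Z=4, X=2, Y=0, W=1) weight 1/54
  (U=0, Z=4, X=3, Y=0, W=0) weight 1/648
  (U=1, Z=3, X=1, Y=1, W=2) weight 5/288
  (U=1, Z=3, X=2, Y=1, W=1) weight 1/216
  … 4 more
Group by Y:
  weight(Y=0) = 23/648
  weight(Y=1) = 17/324
Total weight = 23/648 + 17/324 = 19/216
P(Y=0 | obs) = 23/648 / 19/216 = 23/57
P(Y=1 | obs) = 17/324 / 19/216 = 34/57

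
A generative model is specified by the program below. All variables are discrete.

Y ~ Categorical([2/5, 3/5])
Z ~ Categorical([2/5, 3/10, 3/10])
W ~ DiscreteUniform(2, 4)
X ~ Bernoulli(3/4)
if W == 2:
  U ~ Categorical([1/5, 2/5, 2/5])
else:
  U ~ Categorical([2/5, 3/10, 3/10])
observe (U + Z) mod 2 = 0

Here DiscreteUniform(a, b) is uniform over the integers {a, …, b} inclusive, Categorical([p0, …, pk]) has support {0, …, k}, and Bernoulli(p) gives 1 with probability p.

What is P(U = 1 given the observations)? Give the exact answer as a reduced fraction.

Enumerate traces; 60 have nonzero weight after conditioning:
  (Y=0, Z=0, W=2, X=0, U=0) weight 1/375
  (Y=0, Z=0, W=2, X=0, U=2) weight 2/375
  (Y=0, Z=0, W=2, X=1, U=0) weight 1/125
  (Y=0, Z=0, W=2, X=1, U=2) weight 2/125
  (Y=0, Z=0, W=3, X=0, U=0) weight 2/375
  (Y=0, Z=0, W=3, X=0, U=2) weight 1/250
  (Y=0, Z=0, W=3, X=1, U=0) weight 2/125
  (Y=0, Z=0, W=3, X=1, U=2) weight 3/250
  (Y=0, Z=1, W=2, X=0, U=1) weight 1/250
  … 51 more
Group by U:
  weight(U=0) = 7/30
  weight(U=1) = 1/10
  weight(U=2) = 7/30
Total weight = 7/30 + 1/10 + 7/30 = 17/30
P(U=0 | obs) = 7/30 / 17/30 = 7/17
P(U=1 | obs) = 1/10 / 17/30 = 3/17
P(U=2 | obs) = 7/30 / 17/30 = 7/17

P(U = 1 | obs) = 3/17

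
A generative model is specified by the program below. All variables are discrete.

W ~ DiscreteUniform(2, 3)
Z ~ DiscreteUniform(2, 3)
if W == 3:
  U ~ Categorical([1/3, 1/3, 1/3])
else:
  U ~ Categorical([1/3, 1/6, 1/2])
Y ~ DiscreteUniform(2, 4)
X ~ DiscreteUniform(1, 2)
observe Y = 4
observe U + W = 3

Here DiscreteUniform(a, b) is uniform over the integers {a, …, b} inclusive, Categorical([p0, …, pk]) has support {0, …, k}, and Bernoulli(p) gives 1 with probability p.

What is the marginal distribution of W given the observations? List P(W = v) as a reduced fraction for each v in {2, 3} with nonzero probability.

P(W=2) = 1/3, P(W=3) = 2/3

Enumerate traces; 8 have nonzero weight after conditioning:
  (W=2, Z=2, U=1, Y=4, X=1) weight 1/144
  (W=2, Z=2, U=1, Y=4, X=2) weight 1/144
  (W=2, Z=3, U=1, Y=4, X=1) weight 1/144
  (W=2, Z=3, U=1, Y=4, X=2) weight 1/144
  (W=3, Z=2, U=0, Y=4, X=1) weight 1/72
  (W=3, Z=2, U=0, Y=4, X=2) weight 1/72
  (W=3, Z=3, U=0, Y=4, X=1) weight 1/72
  (W=3, Z=3, U=0, Y=4, X=2) weight 1/72
Group by W:
  weight(W=2) = 1/36
  weight(W=3) = 1/18
Total weight = 1/36 + 1/18 = 1/12
P(W=2 | obs) = 1/36 / 1/12 = 1/3
P(W=3 | obs) = 1/18 / 1/12 = 2/3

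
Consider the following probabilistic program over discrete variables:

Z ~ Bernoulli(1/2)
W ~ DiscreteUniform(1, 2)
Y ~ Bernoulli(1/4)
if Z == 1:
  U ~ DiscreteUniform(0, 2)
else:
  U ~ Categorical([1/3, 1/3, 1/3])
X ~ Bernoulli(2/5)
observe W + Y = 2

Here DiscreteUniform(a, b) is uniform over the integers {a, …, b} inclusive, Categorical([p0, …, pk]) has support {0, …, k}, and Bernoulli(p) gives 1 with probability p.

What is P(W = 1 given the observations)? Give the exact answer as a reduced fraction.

P(W = 1 | obs) = 1/4

Enumerate traces; 24 have nonzero weight after conditioning:
  (Z=0, W=1, Y=1, U=0, X=0) weight 1/80
  (Z=0, W=1, Y=1, U=0, X=1) weight 1/120
  (Z=0, W=1, Y=1, U=1, X=0) weight 1/80
  (Z=0, W=1, Y=1, U=1, X=1) weight 1/120
  (Z=0, W=1, Y=1, U=2, X=0) weight 1/80
  (Z=0, W=1, Y=1, U=2, X=1) weight 1/120
  (Z=0, W=2, Y=0, U=0, X=0) weight 3/80
  (Z=0, W=2, Y=0, U=0, X=1) weight 1/40
  … 16 more
Group by W:
  weight(W=1) = 1/8
  weight(W=2) = 3/8
Total weight = 1/8 + 3/8 = 1/2
P(W=1 | obs) = 1/8 / 1/2 = 1/4
P(W=2 | obs) = 3/8 / 1/2 = 3/4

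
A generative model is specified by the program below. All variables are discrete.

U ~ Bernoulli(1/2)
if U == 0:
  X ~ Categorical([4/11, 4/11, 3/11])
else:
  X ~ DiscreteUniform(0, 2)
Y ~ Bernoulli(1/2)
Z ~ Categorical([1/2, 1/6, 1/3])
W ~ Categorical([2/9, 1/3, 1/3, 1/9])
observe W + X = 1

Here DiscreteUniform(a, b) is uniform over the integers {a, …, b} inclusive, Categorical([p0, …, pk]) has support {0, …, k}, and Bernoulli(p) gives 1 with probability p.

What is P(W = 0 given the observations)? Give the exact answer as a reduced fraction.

P(W = 0 | obs) = 2/5

Enumerate traces; 24 have nonzero weight after conditioning:
  (U=0, X=0, Y=0, Z=0, W=1) weight 1/66
  (U=0, X=0, Y=0, Z=1, W=1) weight 1/198
  (U=0, X=0, Y=0, Z=2, W=1) weight 1/99
  (U=0, X=0, Y=1, Z=0, W=1) weight 1/66
  (U=0, X=0, Y=1, Z=1, W=1) weight 1/198
  (U=0, X=0, Y=1, Z=2, W=1) weight 1/99
  (U=0, X=1, Y=0, Z=0, W=0) weight 1/99
  (U=0, X=1, Y=0, Z=1, W=0) weight 1/297
  … 16 more
Group by W:
  weight(W=0) = 23/297
  weight(W=1) = 23/198
Total weight = 23/297 + 23/198 = 115/594
P(W=0 | obs) = 23/297 / 115/594 = 2/5
P(W=1 | obs) = 23/198 / 115/594 = 3/5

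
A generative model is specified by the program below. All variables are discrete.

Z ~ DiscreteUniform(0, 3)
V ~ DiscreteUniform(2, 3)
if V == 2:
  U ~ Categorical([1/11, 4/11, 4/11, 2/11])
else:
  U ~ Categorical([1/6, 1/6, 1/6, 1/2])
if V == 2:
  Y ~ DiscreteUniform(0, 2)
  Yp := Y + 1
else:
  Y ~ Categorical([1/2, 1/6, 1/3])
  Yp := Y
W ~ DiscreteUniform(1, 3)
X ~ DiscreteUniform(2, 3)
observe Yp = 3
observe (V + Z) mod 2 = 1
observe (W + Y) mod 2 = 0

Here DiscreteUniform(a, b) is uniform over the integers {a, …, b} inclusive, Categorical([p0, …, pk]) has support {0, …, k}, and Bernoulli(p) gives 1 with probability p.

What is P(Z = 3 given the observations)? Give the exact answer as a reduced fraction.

P(Z = 3 | obs) = 1/2

Enumerate traces; 16 have nonzero weight after conditioning:
  (Z=1, V=2, U=0, Y=2, W=2, X=2) weight 1/1584
  (Z=1, V=2, U=0, Y=2, W=2, X=3) weight 1/1584
  (Z=1, V=2, U=1, Y=2, W=2, X=2) weight 1/396
  (Z=1, V=2, U=1, Y=2, W=2, X=3) weight 1/396
  (Z=1, V=2, U=2, Y=2, W=2, X=2) weight 1/396
  (Z=1, V=2, U=2, Y=2, W=2, X=3) weight 1/396
  (Z=1, V=2, U=3, Y=2, W=2, X=2) weight 1/792
  (Z=1, V=2, U=3, Y=2, W=2, X=3) weight 1/792
  (Z=3, V=2, U=0, Y=2, W=2, X=2) weight 1/1584
  … 7 more
Group by Z:
  weight(Z=1) = 1/72
  weight(Z=3) = 1/72
Total weight = 1/72 + 1/72 = 1/36
P(Z=1 | obs) = 1/72 / 1/36 = 1/2
P(Z=3 | obs) = 1/72 / 1/36 = 1/2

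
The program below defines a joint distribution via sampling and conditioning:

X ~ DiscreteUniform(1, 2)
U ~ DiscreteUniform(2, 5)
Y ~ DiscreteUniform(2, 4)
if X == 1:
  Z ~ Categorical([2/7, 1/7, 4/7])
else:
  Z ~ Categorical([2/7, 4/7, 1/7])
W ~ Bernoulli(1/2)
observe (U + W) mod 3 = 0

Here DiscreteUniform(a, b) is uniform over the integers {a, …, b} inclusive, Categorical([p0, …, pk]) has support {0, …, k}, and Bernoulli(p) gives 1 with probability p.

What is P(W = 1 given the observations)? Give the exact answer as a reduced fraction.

Enumerate traces; 54 have nonzero weight after conditioning:
  (X=1, U=2, Y=2, Z=0, W=1) weight 1/168
  (X=1, U=2, Y=2, Z=1, W=1) weight 1/336
  (X=1, U=2, Y=2, Z=2, W=1) weight 1/84
  (X=1, U=2, Y=3, Z=0, W=1) weight 1/168
  (X=1, U=2, Y=3, Z=1, W=1) weight 1/336
  (X=1, U=2, Y=3, Z=2, W=1) weight 1/84
  (X=1, U=2, Y=4, Z=0, W=1) weight 1/168
  (X=1, U=2, Y=4, Z=1, W=1) weight 1/336
  (X=1, U=3, Y=2, Z=0, W=0) weight 1/168
  … 45 more
Group by W:
  weight(W=0) = 1/8
  weight(W=1) = 1/4
Total weight = 1/8 + 1/4 = 3/8
P(W=0 | obs) = 1/8 / 3/8 = 1/3
P(W=1 | obs) = 1/4 / 3/8 = 2/3

P(W = 1 | obs) = 2/3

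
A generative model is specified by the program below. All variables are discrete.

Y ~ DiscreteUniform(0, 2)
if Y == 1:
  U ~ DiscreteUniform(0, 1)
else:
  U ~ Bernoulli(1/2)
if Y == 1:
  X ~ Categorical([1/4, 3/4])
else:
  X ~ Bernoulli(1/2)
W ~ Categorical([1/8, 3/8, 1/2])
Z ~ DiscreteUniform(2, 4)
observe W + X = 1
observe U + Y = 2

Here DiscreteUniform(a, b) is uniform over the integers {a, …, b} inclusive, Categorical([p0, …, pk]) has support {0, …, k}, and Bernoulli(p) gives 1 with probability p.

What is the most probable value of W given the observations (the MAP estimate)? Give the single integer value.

Enumerate traces; 12 have nonzero weight after conditioning:
  (Y=1, U=1, X=0, W=1, Z=2) weight 1/192
  (Y=1, U=1, X=0, W=1, Z=3) weight 1/192
  (Y=1, U=1, X=0, W=1, Z=4) weight 1/192
  (Y=1, U=1, X=1, W=0, Z=2) weight 1/192
  (Y=1, U=1, X=1, W=0, Z=3) weight 1/192
  (Y=1, U=1, X=1, W=0, Z=4) weight 1/192
  (Y=2, U=0, X=0, W=1, Z=2) weight 1/96
  (Y=2, U=0, X=0, W=1, Z=3) weight 1/96
  … 4 more
Group by W:
  weight(W=0) = 5/192
  weight(W=1) = 3/64
Total weight = 5/192 + 3/64 = 7/96
P(W=0 | obs) = 5/192 / 7/96 = 5/14
P(W=1 | obs) = 3/64 / 7/96 = 9/14
argmax = 1

argmax_v P(W = v | obs) = 1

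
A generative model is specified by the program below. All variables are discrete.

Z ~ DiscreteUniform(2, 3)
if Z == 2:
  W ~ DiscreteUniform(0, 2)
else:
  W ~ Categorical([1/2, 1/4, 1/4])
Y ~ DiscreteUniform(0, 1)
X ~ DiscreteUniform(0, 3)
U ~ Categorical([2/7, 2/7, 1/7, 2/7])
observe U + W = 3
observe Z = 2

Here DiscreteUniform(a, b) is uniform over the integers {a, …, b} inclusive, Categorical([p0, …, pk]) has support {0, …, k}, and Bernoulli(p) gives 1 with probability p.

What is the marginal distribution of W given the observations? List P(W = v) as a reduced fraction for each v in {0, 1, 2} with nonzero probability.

Enumerate traces; 24 have nonzero weight after conditioning:
  (Z=2, W=0, Y=0, X=0, U=3) weight 1/168
  (Z=2, W=0, Y=0, X=1, U=3) weight 1/168
  (Z=2, W=0, Y=0, X=2, U=3) weight 1/168
  (Z=2, W=0, Y=0, X=3, U=3) weight 1/168
  (Z=2, W=0, Y=1, X=0, U=3) weight 1/168
  (Z=2, W=0, Y=1, X=1, U=3) weight 1/168
  (Z=2, W=0, Y=1, X=2, U=3) weight 1/168
  (Z=2, W=0, Y=1, X=3, U=3) weight 1/168
  (Z=2, W=1, Y=0, X=0, U=2) weight 1/336
  (Z=2, W=2, Y=0, X=0, U=1) weight 1/168
  … 14 more
Group by W:
  weight(W=0) = 1/21
  weight(W=1) = 1/42
  weight(W=2) = 1/21
Total weight = 1/21 + 1/42 + 1/21 = 5/42
P(W=0 | obs) = 1/21 / 5/42 = 2/5
P(W=1 | obs) = 1/42 / 5/42 = 1/5
P(W=2 | obs) = 1/21 / 5/42 = 2/5

P(W=0) = 2/5, P(W=1) = 1/5, P(W=2) = 2/5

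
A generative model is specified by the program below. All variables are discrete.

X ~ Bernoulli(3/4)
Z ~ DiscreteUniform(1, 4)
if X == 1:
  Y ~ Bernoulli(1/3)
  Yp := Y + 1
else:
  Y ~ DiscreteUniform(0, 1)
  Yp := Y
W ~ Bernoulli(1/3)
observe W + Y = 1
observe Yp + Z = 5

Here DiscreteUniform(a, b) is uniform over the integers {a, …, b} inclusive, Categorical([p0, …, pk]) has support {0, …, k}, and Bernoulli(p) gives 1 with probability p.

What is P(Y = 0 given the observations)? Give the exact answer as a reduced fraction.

P(Y = 0 | obs) = 2/5

Enumerate traces; 3 have nonzero weight after conditioning:
  (X=0, Z=4, Y=1, W=0) weight 1/48
  (X=1, Z=3, Y=1, W=0) weight 1/24
  (X=1, Z=4, Y=0, W=1) weight 1/24
Group by Y:
  weight(Y=0) = 1/24
  weight(Y=1) = 1/16
Total weight = 1/24 + 1/16 = 5/48
P(Y=0 | obs) = 1/24 / 5/48 = 2/5
P(Y=1 | obs) = 1/16 / 5/48 = 3/5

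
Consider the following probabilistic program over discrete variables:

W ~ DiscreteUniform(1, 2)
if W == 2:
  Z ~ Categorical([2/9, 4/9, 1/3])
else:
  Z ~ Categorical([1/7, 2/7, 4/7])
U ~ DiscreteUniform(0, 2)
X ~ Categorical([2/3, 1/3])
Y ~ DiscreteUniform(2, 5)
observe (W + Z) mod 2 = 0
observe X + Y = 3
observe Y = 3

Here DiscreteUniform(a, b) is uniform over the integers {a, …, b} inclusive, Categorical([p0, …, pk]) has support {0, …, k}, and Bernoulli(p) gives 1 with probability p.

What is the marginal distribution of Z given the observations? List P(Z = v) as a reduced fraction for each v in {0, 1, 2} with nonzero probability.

Enumerate traces; 9 have nonzero weight after conditioning:
  (W=1, Z=1, U=0, X=0, Y=3) weight 1/126
  (W=1, Z=1, U=1, X=0, Y=3) weight 1/126
  (W=1, Z=1, U=2, X=0, Y=3) weight 1/126
  (W=2, Z=0, U=0, X=0, Y=3) weight 1/162
  (W=2, Z=0, U=1, X=0, Y=3) weight 1/162
  (W=2, Z=0, U=2, X=0, Y=3) weight 1/162
  (W=2, Z=2, U=0, X=0, Y=3) weight 1/108
  (W=2, Z=2, U=1, X=0, Y=3) weight 1/108
  … 1 more
Group by Z:
  weight(Z=0) = 1/54
  weight(Z=1) = 1/42
  weight(Z=2) = 1/36
Total weight = 1/54 + 1/42 + 1/36 = 53/756
P(Z=0 | obs) = 1/54 / 53/756 = 14/53
P(Z=1 | obs) = 1/42 / 53/756 = 18/53
P(Z=2 | obs) = 1/36 / 53/756 = 21/53

P(Z=0) = 14/53, P(Z=1) = 18/53, P(Z=2) = 21/53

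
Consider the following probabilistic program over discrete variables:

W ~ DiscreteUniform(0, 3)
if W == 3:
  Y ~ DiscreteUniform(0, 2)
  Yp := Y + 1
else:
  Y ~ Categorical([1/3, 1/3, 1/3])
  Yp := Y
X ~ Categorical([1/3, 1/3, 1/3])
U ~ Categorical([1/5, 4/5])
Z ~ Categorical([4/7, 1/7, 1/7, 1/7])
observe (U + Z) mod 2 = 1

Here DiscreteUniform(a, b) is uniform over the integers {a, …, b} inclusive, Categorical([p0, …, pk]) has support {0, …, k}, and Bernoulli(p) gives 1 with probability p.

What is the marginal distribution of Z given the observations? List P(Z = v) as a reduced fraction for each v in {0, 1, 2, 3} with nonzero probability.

Enumerate traces; 144 have nonzero weight after conditioning:
  (W=0, Y=0, X=0, U=0, Z=1) weight 1/1260
  (W=0, Y=0, X=0, U=0, Z=3) weight 1/1260
  (W=0, Y=0, X=0, U=1, Z=0) weight 4/315
  (W=0, Y=0, X=0, U=1, Z=2) weight 1/315
  (W=0, Y=0, X=1, U=0, Z=1) weight 1/1260
  (W=0, Y=0, X=1, U=0, Z=3) weight 1/1260
  (W=0, Y=0, X=1, U=1, Z=0) weight 4/315
  (W=0, Y=0, X=1, U=1, Z=2) weight 1/315
  … 136 more
Group by Z:
  weight(Z=0) = 16/35
  weight(Z=1) = 1/35
  weight(Z=2) = 4/35
  weight(Z=3) = 1/35
Total weight = 16/35 + 1/35 + 4/35 + 1/35 = 22/35
P(Z=0 | obs) = 16/35 / 22/35 = 8/11
P(Z=1 | obs) = 1/35 / 22/35 = 1/22
P(Z=2 | obs) = 4/35 / 22/35 = 2/11
P(Z=3 | obs) = 1/35 / 22/35 = 1/22

P(Z=0) = 8/11, P(Z=1) = 1/22, P(Z=2) = 2/11, P(Z=3) = 1/22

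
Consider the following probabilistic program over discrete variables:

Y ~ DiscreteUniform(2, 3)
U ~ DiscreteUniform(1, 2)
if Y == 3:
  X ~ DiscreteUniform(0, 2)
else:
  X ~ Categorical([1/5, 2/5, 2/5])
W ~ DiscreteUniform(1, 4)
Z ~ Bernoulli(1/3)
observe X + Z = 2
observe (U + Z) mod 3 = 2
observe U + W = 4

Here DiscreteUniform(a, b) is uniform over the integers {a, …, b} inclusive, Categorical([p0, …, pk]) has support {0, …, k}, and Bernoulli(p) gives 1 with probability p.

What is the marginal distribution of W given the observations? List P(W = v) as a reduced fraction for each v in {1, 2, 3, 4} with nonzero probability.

Enumerate traces; 4 have nonzero weight after conditioning:
  (Y=2, U=1, X=1, W=3, Z=1) weight 1/120
  (Y=2, U=2, X=2, W=2, Z=0) weight 1/60
  (Y=3, U=1, X=1, W=3, Z=1) weight 1/144
  (Y=3, U=2, X=2, W=2, Z=0) weight 1/72
Group by W:
  weight(W=2) = 11/360
  weight(W=3) = 11/720
Total weight = 11/360 + 11/720 = 11/240
P(W=2 | obs) = 11/360 / 11/240 = 2/3
P(W=3 | obs) = 11/720 / 11/240 = 1/3

P(W=2) = 2/3, P(W=3) = 1/3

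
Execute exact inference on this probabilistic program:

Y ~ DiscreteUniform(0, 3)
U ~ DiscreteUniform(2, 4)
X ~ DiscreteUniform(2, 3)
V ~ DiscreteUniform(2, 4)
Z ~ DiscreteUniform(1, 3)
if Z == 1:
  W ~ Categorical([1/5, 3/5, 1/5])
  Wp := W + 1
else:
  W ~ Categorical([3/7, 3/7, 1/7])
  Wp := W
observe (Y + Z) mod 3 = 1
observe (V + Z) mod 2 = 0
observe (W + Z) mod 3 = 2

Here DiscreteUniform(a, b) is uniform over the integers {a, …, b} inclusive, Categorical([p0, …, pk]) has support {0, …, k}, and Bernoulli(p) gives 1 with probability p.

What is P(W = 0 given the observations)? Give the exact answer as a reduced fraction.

Enumerate traces; 30 have nonzero weight after conditioning:
  (Y=0, U=2, X=2, V=3, Z=1, W=1) weight 1/360
  (Y=0, U=2, X=3, V=3, Z=1, W=1) weight 1/360
  (Y=0, U=3, X=2, V=3, Z=1, W=1) weight 1/360
  (Y=0, U=3, X=3, V=3, Z=1, W=1) weight 1/360
  (Y=0, U=4, X=2, V=3, Z=1, W=1) weight 1/360
  (Y=0, U=4, X=3, V=3, Z=1, W=1) weight 1/360
  (Y=1, U=2, X=2, V=3, Z=3, W=2) weight 1/1512
  (Y=1, U=2, X=3, V=3, Z=3, W=2) weight 1/1512
  (Y=2, U=2, X=2, V=2, Z=2, W=0) weight 1/504
  … 21 more
Group by W:
  weight(W=0) = 1/42
  weight(W=1) = 1/30
  weight(W=2) = 1/252
Total weight = 1/42 + 1/30 + 1/252 = 11/180
P(W=0 | obs) = 1/42 / 11/180 = 30/77
P(W=1 | obs) = 1/30 / 11/180 = 6/11
P(W=2 | obs) = 1/252 / 11/180 = 5/77

P(W = 0 | obs) = 30/77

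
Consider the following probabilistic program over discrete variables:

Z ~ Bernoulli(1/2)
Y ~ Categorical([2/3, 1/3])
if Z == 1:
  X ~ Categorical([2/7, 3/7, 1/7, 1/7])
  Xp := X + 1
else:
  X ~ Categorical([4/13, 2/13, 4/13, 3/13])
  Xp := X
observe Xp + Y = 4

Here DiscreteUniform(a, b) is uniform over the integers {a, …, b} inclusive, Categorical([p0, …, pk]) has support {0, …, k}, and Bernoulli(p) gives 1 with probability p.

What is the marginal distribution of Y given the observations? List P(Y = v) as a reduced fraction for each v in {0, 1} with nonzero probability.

P(Y=0) = 13/30, P(Y=1) = 17/30

Enumerate traces; 3 have nonzero weight after conditioning:
  (Z=0, Y=1, X=3) weight 1/26
  (Z=1, Y=0, X=3) weight 1/21
  (Z=1, Y=1, X=2) weight 1/42
Group by Y:
  weight(Y=0) = 1/21
  weight(Y=1) = 17/273
Total weight = 1/21 + 17/273 = 10/91
P(Y=0 | obs) = 1/21 / 10/91 = 13/30
P(Y=1 | obs) = 17/273 / 10/91 = 17/30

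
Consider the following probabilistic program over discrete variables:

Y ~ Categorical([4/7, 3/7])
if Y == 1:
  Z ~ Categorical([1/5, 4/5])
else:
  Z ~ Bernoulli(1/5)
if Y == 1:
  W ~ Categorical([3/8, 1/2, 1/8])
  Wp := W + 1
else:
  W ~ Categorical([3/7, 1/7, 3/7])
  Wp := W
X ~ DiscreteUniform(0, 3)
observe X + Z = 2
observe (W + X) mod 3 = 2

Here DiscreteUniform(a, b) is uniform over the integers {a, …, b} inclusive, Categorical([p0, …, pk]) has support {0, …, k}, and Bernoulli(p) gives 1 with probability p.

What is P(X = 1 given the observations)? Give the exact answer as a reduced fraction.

Enumerate traces; 4 have nonzero weight after conditioning:
  (Y=0, Z=0, W=0, X=2) weight 12/245
  (Y=0, Z=1, W=1, X=1) weight 1/245
  (Y=1, Z=0, W=0, X=2) weight 9/1120
  (Y=1, Z=1, W=1, X=1) weight 3/70
Group by X:
  weight(X=1) = 23/490
  weight(X=2) = 447/7840
Total weight = 23/490 + 447/7840 = 163/1568
P(X=1 | obs) = 23/490 / 163/1568 = 368/815
P(X=2 | obs) = 447/7840 / 163/1568 = 447/815

P(X = 1 | obs) = 368/815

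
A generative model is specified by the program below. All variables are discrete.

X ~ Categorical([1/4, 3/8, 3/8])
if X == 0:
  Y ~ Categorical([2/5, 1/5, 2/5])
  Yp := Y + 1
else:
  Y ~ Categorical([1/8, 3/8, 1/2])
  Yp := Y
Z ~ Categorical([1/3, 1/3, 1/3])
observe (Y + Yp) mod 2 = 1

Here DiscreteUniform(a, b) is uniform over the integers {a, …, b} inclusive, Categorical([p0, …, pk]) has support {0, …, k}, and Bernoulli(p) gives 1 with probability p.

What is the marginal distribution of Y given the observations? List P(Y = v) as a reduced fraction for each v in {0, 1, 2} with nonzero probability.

P(Y=0) = 2/5, P(Y=1) = 1/5, P(Y=2) = 2/5

Enumerate traces; 9 have nonzero weight after conditioning:
  (X=0, Y=0, Z=0) weight 1/30
  (X=0, Y=0, Z=1) weight 1/30
  (X=0, Y=0, Z=2) weight 1/30
  (X=0, Y=1, Z=0) weight 1/60
  (X=0, Y=1, Z=1) weight 1/60
  (X=0, Y=1, Z=2) weight 1/60
  (X=0, Y=2, Z=0) weight 1/30
  (X=0, Y=2, Z=1) weight 1/30
  … 1 more
Group by Y:
  weight(Y=0) = 1/10
  weight(Y=1) = 1/20
  weight(Y=2) = 1/10
Total weight = 1/10 + 1/20 + 1/10 = 1/4
P(Y=0 | obs) = 1/10 / 1/4 = 2/5
P(Y=1 | obs) = 1/20 / 1/4 = 1/5
P(Y=2 | obs) = 1/10 / 1/4 = 2/5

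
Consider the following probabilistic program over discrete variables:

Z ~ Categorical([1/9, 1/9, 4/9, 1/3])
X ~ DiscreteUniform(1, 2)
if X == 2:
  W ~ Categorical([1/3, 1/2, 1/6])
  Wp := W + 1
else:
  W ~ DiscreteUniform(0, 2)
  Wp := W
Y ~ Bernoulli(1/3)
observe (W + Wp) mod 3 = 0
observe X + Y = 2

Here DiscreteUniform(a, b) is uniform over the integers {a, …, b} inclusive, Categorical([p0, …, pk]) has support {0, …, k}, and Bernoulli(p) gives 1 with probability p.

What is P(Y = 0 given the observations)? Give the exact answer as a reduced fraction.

Enumerate traces; 8 have nonzero weight after conditioning:
  (Z=0, X=1, W=0, Y=1) weight 1/162
  (Z=0, X=2, W=1, Y=0) weight 1/54
  (Z=1, X=1, W=0, Y=1) weight 1/162
  (Z=1, X=2, W=1, Y=0) weight 1/54
  (Z=2, X=1, W=0, Y=1) weight 2/81
  (Z=2, X=2, W=1, Y=0) weight 2/27
  (Z=3, X=1, W=0, Y=1) weight 1/54
  (Z=3, X=2, W=1, Y=0) weight 1/18
Group by Y:
  weight(Y=0) = 1/6
  weight(Y=1) = 1/18
Total weight = 1/6 + 1/18 = 2/9
P(Y=0 | obs) = 1/6 / 2/9 = 3/4
P(Y=1 | obs) = 1/18 / 2/9 = 1/4

P(Y = 0 | obs) = 3/4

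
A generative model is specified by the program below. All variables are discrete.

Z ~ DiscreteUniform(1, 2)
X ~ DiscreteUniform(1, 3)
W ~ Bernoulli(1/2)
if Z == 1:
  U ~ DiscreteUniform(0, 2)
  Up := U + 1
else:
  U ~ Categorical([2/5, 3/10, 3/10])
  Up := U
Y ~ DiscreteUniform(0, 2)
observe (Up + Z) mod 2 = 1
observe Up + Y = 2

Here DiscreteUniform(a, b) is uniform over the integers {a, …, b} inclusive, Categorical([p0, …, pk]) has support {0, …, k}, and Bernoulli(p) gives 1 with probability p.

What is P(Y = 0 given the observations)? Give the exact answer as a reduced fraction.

P(Y = 0 | obs) = 10/19

Enumerate traces; 12 have nonzero weight after conditioning:
  (Z=1, X=1, W=0, U=1, Y=0) weight 1/108
  (Z=1, X=1, W=1, U=1, Y=0) weight 1/108
  (Z=1, X=2, W=0, U=1, Y=0) weight 1/108
  (Z=1, X=2, W=1, U=1, Y=0) weight 1/108
  (Z=1, X=3, W=0, U=1, Y=0) weight 1/108
  (Z=1, X=3, W=1, U=1, Y=0) weight 1/108
  (Z=2, X=1, W=0, U=1, Y=1) weight 1/120
  (Z=2, X=1, W=1, U=1, Y=1) weight 1/120
  … 4 more
Group by Y:
  weight(Y=0) = 1/18
  weight(Y=1) = 1/20
Total weight = 1/18 + 1/20 = 19/180
P(Y=0 | obs) = 1/18 / 19/180 = 10/19
P(Y=1 | obs) = 1/20 / 19/180 = 9/19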